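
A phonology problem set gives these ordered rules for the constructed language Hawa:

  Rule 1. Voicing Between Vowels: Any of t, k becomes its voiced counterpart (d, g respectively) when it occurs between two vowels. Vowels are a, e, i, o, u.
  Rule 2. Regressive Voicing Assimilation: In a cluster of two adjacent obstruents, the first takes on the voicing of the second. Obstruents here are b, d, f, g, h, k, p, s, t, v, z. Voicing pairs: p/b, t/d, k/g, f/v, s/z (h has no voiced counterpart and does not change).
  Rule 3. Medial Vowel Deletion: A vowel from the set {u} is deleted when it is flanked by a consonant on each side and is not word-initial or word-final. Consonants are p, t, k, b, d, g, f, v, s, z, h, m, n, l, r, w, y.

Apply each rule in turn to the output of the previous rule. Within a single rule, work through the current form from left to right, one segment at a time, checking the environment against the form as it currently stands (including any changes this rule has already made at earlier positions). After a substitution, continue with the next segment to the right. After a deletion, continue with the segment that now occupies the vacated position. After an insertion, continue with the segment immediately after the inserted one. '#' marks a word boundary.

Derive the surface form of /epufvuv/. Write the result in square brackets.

[epvvv]

Rule 1 Voicing Between Vowels: no change — [epufvuv]
Rule 2 Regressive Voicing Assimilation: [epufvuv] → [epuvvuv]
Rule 3 Medial Vowel Deletion: [epuvvuv] → [epvvv]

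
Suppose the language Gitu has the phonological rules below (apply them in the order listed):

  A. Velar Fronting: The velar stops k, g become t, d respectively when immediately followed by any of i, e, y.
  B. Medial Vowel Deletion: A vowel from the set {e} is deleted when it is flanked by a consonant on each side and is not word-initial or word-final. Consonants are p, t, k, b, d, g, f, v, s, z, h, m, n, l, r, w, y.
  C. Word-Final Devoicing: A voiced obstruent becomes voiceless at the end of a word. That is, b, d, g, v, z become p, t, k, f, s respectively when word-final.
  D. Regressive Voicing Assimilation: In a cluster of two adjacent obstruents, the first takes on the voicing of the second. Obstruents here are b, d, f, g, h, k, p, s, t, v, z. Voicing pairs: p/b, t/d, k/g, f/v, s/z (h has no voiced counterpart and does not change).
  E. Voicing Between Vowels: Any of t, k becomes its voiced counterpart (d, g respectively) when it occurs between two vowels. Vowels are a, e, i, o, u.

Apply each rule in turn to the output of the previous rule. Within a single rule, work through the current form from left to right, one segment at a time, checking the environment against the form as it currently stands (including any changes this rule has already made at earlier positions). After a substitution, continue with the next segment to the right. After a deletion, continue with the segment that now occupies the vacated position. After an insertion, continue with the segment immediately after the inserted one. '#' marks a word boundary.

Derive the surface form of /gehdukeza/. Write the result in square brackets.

A Velar Fronting: [gehdukeza] → [dehduteza]
B Medial Vowel Deletion: [dehduteza] → [dhdutza]
C Word-Final Devoicing: no change — [dhdutza]
D Regressive Voicing Assimilation: [dhdutza] → [thdudza]
E Voicing Between Vowels: no change — [thdudza]

[thdudza]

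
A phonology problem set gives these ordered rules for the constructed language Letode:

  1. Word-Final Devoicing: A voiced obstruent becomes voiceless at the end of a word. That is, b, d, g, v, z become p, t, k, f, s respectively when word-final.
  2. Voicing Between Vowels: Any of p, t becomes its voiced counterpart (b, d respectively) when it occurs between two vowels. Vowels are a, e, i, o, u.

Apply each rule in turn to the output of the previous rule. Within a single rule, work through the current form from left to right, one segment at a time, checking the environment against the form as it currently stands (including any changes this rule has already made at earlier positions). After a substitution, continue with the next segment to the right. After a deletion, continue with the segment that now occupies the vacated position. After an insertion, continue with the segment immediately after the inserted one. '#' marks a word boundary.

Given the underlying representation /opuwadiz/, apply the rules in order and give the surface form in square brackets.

[obuwadis]

1 Word-Final Devoicing: [opuwadiz] → [opuwadis]
2 Voicing Between Vowels: [opuwadis] → [obuwadis]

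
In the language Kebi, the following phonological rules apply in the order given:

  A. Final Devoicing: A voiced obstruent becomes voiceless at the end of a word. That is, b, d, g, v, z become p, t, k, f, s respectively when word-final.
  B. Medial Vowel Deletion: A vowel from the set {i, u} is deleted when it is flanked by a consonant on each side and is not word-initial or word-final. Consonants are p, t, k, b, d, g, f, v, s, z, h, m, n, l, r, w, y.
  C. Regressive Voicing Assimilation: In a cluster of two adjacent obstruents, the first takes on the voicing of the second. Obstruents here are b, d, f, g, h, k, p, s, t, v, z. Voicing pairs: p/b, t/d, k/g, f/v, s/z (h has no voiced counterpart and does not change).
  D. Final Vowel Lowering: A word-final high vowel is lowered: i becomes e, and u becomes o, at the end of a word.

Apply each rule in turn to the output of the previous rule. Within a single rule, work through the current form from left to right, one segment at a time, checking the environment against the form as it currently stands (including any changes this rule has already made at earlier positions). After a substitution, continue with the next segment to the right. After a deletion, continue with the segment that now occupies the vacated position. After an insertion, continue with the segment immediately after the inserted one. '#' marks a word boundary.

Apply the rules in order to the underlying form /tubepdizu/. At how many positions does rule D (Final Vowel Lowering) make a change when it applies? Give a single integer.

A Final Devoicing: no change — [tubepdizu]
B Medial Vowel Deletion: [tubepdizu] → [tbepdzu]
C Regressive Voicing Assimilation: [tbepdzu] → [dbebdzu]
D Final Vowel Lowering: [dbebdzu] → [dbebdzo]
Rule D changed 1 position(s).

1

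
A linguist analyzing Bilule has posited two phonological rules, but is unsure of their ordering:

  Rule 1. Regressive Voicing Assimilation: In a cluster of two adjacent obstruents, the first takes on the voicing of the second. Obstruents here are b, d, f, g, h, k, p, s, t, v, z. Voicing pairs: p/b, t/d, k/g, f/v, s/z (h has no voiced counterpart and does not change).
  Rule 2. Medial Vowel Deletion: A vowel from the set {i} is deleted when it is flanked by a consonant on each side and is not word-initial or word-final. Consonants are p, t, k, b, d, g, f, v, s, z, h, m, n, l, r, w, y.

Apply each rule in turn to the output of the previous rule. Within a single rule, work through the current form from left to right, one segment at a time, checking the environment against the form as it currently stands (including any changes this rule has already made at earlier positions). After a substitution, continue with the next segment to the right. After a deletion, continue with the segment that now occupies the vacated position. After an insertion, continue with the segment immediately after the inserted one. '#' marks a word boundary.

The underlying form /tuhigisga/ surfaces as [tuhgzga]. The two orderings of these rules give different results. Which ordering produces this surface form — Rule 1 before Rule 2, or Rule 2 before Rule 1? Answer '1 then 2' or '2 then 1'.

Order 1 then 2:
  1 Regressive Voicing Assimilation: [tuhigisga] → [tuhigizga]
  2 Medial Vowel Deletion: [tuhigizga] → [tuhgzga]
  result: [tuhgzga]
Order 2 then 1:
  2 Medial Vowel Deletion: [tuhigisga] → [tuhgsga]
  1 Regressive Voicing Assimilation: [tuhgsga] → [tuhkzga]
  result: [tuhkzga]

1 then 2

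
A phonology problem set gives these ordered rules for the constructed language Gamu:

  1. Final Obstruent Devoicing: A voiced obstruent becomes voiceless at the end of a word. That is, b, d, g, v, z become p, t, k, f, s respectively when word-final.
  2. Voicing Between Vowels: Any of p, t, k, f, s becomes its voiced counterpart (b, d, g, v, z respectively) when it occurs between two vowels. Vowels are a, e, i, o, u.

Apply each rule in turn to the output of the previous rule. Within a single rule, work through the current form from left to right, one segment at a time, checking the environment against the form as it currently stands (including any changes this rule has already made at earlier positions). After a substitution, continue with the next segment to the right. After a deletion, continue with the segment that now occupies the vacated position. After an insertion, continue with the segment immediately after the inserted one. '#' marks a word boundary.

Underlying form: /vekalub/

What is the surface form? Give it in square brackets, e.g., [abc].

1 Final Obstruent Devoicing: [vekalub] → [vekalup]
2 Voicing Between Vowels: [vekalup] → [vegalup]

[vegalup]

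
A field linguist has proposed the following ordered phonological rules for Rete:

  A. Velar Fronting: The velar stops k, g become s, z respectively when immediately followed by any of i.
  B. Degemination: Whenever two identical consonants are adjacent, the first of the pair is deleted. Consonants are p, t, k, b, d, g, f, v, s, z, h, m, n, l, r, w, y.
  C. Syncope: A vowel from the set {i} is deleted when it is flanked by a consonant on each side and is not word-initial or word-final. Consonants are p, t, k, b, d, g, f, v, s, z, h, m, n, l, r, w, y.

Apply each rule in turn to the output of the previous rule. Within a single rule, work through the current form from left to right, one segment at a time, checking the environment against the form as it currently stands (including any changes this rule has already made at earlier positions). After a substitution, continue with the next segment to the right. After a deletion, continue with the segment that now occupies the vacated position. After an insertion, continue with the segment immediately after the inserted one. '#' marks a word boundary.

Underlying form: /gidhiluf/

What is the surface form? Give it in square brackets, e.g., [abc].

A Velar Fronting: [gidhiluf] → [zidhiluf]
B Degemination: no change — [zidhiluf]
C Syncope: [zidhiluf] → [zdhluf]

[zdhluf]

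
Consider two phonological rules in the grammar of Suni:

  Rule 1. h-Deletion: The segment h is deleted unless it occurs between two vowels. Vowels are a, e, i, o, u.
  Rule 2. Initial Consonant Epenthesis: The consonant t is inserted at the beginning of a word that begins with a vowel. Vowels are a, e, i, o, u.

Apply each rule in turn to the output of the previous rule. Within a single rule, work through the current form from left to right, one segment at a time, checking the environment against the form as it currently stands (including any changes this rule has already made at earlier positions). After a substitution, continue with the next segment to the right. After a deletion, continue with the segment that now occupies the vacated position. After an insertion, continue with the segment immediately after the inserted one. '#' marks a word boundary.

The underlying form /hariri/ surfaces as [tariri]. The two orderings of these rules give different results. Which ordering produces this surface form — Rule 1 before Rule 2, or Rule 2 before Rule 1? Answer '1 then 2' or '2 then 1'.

1 then 2

Order 1 then 2:
  1 h-Deletion: [hariri] → [ariri]
  2 Initial Consonant Epenthesis: [ariri] → [tariri]
  result: [tariri]
Order 2 then 1:
  2 Initial Consonant Epenthesis: no change — [hariri]
  1 h-Deletion: [hariri] → [ariri]
  result: [ariri]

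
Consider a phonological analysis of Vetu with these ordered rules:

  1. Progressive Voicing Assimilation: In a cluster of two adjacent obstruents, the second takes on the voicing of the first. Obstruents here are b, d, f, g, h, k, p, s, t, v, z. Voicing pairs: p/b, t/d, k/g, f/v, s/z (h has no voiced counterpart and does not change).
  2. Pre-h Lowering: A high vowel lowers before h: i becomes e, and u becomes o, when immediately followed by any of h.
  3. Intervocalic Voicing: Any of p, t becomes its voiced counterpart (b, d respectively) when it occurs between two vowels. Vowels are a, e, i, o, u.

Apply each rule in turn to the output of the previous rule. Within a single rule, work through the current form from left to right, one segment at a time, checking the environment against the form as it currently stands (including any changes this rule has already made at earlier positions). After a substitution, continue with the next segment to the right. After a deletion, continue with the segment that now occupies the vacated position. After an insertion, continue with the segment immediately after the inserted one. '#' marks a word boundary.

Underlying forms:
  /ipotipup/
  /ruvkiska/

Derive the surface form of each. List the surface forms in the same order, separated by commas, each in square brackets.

[ibodibup], [ruvgiska]

/ipotipup/:
  1 Progressive Voicing Assimilation: no change — [ipotipup]
  2 Pre-h Lowering: no change — [ipotipup]
  3 Intervocalic Voicing: [ipotipup] → [ibodibup]
/ruvkiska/:
  1 Progressive Voicing Assimilation: [ruvkiska] → [ruvgiska]
  2 Pre-h Lowering: no change — [ruvgiska]
  3 Intervocalic Voicing: no change — [ruvgiska]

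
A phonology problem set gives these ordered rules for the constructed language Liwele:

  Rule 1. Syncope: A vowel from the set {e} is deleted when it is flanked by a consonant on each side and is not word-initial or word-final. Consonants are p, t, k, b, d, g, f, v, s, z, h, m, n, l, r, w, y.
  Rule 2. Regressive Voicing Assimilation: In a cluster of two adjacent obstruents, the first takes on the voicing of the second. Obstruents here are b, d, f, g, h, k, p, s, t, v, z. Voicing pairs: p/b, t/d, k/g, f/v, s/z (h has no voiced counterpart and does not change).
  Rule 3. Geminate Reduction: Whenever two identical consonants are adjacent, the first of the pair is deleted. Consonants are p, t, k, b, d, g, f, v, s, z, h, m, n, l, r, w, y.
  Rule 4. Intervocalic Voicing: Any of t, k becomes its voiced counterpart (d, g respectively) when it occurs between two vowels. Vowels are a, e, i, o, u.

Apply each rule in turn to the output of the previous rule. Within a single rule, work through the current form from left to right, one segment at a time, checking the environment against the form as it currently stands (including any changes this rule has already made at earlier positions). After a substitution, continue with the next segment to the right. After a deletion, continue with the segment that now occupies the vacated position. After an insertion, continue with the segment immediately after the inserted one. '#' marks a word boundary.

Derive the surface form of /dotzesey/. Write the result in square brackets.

[dodsy]

Rule 1 Syncope: [dotzesey] → [dotzsy]
Rule 2 Regressive Voicing Assimilation: [dotzsy] → [dodssy]
Rule 3 Geminate Reduction: [dodssy] → [dodsy]
Rule 4 Intervocalic Voicing: no change — [dodsy]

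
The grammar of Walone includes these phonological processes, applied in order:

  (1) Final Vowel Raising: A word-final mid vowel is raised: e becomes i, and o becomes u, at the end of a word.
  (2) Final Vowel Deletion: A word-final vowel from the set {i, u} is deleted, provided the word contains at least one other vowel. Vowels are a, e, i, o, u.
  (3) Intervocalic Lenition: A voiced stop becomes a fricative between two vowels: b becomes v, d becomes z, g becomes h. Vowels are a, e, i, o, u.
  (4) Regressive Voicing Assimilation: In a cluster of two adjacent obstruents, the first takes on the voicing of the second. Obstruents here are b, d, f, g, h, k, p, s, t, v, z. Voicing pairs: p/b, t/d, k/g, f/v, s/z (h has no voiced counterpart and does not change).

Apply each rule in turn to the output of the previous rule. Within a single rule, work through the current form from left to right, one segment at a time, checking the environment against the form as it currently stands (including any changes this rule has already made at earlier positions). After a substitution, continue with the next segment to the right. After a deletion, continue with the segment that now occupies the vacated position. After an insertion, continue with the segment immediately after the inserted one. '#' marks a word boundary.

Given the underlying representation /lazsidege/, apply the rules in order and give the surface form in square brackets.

(1) Final Vowel Raising: [lazsidege] → [lazsidegi]
(2) Final Vowel Deletion: [lazsidegi] → [lazsideg]
(3) Intervocalic Lenition: [lazsideg] → [lazsizeg]
(4) Regressive Voicing Assimilation: [lazsizeg] → [lassizeg]

[lassizeg]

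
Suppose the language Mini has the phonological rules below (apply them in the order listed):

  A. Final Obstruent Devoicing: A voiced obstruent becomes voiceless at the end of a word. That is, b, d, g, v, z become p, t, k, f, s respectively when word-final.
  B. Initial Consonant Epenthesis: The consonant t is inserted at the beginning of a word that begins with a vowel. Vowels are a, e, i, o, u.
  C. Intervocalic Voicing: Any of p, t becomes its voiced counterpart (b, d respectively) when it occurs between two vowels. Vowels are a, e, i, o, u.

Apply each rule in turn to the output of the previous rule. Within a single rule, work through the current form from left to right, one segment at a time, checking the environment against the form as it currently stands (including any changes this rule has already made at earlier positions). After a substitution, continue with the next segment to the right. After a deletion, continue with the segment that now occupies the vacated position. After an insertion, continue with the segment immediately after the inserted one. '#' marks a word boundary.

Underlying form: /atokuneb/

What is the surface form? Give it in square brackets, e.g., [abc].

[tadokunep]

A Final Obstruent Devoicing: [atokuneb] → [atokunep]
B Initial Consonant Epenthesis: [atokunep] → [tatokunep]
C Intervocalic Voicing: [tatokunep] → [tadokunep]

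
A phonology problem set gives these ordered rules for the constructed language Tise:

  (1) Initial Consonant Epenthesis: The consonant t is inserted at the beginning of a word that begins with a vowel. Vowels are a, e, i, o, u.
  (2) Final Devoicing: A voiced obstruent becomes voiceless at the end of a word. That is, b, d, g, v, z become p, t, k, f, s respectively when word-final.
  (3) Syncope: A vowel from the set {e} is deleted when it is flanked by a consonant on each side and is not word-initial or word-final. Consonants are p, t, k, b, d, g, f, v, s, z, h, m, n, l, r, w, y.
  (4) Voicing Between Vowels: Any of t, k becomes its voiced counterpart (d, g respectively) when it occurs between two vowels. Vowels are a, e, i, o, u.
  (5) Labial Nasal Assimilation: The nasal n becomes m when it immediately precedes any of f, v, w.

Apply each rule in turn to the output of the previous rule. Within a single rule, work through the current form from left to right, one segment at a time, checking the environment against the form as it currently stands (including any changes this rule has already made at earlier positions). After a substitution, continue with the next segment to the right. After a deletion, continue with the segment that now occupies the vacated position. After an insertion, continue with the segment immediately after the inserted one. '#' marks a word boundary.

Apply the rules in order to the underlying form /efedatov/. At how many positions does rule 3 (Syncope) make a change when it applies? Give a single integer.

(1) Initial Consonant Epenthesis: [efedatov] → [tefedatov]
(2) Final Devoicing: [tefedatov] → [tefedatof]
(3) Syncope: [tefedatof] → [tfdatof]
(4) Voicing Between Vowels: [tfdatof] → [tfdadof]
(5) Labial Nasal Assimilation: no change — [tfdadof]
Rule 3 changed 2 position(s).

2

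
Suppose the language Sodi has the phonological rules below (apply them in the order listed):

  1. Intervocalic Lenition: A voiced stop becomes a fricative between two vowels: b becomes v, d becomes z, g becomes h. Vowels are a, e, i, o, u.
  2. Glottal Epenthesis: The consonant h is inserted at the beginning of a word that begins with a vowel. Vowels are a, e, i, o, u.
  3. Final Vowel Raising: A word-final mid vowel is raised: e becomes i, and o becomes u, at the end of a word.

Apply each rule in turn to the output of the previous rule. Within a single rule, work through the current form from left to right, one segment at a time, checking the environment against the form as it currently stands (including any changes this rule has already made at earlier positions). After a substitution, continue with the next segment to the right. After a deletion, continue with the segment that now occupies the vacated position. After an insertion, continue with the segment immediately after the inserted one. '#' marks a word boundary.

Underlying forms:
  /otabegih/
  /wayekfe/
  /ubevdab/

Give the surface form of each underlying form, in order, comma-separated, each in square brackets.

[hotavehih], [wayekfi], [huvevdab]

/otabegih/:
  1 Intervocalic Lenition: [otabegih] → [otavehih]
  2 Glottal Epenthesis: [otavehih] → [hotavehih]
  3 Final Vowel Raising: no change — [hotavehih]
/wayekfe/:
  1 Intervocalic Lenition: no change — [wayekfe]
  2 Glottal Epenthesis: no change — [wayekfe]
  3 Final Vowel Raising: [wayekfe] → [wayekfi]
/ubevdab/:
  1 Intervocalic Lenition: [ubevdab] → [uvevdab]
  2 Glottal Epenthesis: [uvevdab] → [huvevdab]
  3 Final Vowel Raising: no change — [huvevdab]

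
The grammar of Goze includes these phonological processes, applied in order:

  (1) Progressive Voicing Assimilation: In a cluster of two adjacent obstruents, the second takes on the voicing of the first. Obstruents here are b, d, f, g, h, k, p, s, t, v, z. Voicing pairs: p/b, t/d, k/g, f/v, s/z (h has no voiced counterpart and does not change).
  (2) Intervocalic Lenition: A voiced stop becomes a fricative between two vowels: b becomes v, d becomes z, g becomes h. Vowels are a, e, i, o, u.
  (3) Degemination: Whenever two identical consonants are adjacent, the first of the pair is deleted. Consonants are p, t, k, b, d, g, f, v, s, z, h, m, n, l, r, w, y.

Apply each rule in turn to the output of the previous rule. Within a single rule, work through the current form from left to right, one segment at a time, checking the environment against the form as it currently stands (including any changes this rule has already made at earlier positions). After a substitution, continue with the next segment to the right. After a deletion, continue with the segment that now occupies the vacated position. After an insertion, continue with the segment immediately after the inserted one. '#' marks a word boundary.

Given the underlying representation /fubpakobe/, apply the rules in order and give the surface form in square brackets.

(1) Progressive Voicing Assimilation: [fubpakobe] → [fubbakobe]
(2) Intervocalic Lenition: [fubbakobe] → [fubbakove]
(3) Degemination: [fubbakove] → [fubakove]

[fubakove]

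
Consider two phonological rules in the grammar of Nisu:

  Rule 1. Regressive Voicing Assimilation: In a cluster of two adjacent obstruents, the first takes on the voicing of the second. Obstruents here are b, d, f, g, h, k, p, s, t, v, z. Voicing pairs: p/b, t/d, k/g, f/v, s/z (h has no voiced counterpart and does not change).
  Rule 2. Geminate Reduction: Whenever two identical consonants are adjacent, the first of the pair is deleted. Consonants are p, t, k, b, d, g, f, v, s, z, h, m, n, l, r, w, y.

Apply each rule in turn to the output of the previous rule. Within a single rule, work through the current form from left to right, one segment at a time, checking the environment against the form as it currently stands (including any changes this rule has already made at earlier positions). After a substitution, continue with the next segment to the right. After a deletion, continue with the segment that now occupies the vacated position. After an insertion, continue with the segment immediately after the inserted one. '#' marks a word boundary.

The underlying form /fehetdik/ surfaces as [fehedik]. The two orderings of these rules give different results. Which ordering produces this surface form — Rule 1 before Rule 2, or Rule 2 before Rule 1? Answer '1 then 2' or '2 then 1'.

1 then 2

Order 1 then 2:
  1 Regressive Voicing Assimilation: [fehetdik] → [feheddik]
  2 Geminate Reduction: [feheddik] → [fehedik]
  result: [fehedik]
Order 2 then 1:
  2 Geminate Reduction: no change — [fehetdik]
  1 Regressive Voicing Assimilation: [fehetdik] → [feheddik]
  result: [feheddik]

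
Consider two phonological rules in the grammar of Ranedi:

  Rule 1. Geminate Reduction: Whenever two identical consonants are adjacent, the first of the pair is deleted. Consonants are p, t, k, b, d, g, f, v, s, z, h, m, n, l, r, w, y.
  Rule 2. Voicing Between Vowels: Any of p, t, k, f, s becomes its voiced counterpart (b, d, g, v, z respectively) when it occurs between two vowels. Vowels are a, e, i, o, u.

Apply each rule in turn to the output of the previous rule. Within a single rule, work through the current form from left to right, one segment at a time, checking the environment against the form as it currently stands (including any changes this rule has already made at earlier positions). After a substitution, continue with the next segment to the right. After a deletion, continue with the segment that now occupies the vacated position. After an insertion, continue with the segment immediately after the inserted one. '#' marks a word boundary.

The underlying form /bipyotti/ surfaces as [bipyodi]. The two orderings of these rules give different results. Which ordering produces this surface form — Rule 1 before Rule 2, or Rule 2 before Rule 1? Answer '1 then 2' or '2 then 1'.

1 then 2

Order 1 then 2:
  1 Geminate Reduction: [bipyotti] → [bipyoti]
  2 Voicing Between Vowels: [bipyoti] → [bipyodi]
  result: [bipyodi]
Order 2 then 1:
  2 Voicing Between Vowels: no change — [bipyotti]
  1 Geminate Reduction: [bipyotti] → [bipyoti]
  result: [bipyoti]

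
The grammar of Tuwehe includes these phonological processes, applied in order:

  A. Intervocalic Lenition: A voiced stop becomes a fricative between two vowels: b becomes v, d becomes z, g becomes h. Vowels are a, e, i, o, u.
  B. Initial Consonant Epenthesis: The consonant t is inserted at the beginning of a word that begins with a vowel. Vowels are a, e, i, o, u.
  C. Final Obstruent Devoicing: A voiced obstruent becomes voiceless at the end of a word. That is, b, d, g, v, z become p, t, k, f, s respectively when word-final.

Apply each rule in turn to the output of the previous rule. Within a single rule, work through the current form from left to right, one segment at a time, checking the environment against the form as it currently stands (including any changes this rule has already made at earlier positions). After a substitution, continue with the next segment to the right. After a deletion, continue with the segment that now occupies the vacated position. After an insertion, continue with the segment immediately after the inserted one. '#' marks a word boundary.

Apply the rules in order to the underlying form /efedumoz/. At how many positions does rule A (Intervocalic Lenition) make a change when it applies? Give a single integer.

A Intervocalic Lenition: [efedumoz] → [efezumoz]
B Initial Consonant Epenthesis: [efezumoz] → [tefezumoz]
C Final Obstruent Devoicing: [tefezumoz] → [tefezumos]
Rule A changed 1 position(s).

1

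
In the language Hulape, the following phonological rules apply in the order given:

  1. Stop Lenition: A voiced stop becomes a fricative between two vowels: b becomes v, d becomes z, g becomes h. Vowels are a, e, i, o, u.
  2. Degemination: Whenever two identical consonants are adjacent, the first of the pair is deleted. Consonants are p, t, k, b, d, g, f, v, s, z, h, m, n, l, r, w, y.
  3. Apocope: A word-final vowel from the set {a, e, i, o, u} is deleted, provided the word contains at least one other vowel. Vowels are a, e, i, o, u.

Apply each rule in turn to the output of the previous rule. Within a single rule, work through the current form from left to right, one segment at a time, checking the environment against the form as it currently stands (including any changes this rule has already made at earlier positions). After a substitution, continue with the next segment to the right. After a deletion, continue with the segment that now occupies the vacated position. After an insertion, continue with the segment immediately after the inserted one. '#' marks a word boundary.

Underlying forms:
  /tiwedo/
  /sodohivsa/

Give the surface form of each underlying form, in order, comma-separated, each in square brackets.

[tiwez], [sozohivs]

/tiwedo/:
  1 Stop Lenition: [tiwedo] → [tiwezo]
  2 Degemination: no change — [tiwezo]
  3 Apocope: [tiwezo] → [tiwez]
/sodohivsa/:
  1 Stop Lenition: [sodohivsa] → [sozohivsa]
  2 Degemination: no change — [sozohivsa]
  3 Apocope: [sozohivsa] → [sozohivs]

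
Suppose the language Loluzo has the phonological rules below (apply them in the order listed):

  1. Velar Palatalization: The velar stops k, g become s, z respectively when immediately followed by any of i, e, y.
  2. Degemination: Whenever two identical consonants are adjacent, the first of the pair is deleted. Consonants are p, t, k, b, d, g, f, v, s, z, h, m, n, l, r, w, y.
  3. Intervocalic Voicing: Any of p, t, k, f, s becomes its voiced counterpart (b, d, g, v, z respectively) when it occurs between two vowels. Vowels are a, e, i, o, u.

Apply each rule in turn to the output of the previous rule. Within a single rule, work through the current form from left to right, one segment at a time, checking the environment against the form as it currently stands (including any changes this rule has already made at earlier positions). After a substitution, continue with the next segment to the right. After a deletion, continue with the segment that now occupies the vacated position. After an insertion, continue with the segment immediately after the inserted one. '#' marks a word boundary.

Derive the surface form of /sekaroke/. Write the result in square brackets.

[segaroze]

1 Velar Palatalization: [sekaroke] → [sekarose]
2 Degemination: no change — [sekarose]
3 Intervocalic Voicing: [sekarose] → [segaroze]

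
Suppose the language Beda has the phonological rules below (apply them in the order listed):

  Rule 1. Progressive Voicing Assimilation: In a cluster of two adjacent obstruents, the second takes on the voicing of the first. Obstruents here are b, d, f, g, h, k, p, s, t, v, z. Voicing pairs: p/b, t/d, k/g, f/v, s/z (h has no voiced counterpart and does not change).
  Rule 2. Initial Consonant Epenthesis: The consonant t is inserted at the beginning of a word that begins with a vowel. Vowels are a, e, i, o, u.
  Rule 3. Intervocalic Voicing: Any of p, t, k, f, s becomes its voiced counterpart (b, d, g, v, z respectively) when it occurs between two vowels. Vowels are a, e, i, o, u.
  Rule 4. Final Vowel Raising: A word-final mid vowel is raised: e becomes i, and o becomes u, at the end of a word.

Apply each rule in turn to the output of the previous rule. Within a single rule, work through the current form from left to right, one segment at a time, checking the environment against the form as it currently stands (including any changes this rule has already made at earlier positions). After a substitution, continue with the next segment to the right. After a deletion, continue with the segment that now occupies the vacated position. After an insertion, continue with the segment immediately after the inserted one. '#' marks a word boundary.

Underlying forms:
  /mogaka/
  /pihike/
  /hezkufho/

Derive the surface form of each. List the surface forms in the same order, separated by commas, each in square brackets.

[mogaga], [pihigi], [hezgufhu]

/mogaka/:
  Rule 1 Progressive Voicing Assimilation: no change — [mogaka]
  Rule 2 Initial Consonant Epenthesis: no change — [mogaka]
  Rule 3 Intervocalic Voicing: [mogaka] → [mogaga]
  Rule 4 Final Vowel Raising: no change — [mogaga]
/pihike/:
  Rule 1 Progressive Voicing Assimilation: no change — [pihike]
  Rule 2 Initial Consonant Epenthesis: no change — [pihike]
  Rule 3 Intervocalic Voicing: [pihike] → [pihige]
  Rule 4 Final Vowel Raising: [pihige] → [pihigi]
/hezkufho/:
  Rule 1 Progressive Voicing Assimilation: [hezkufho] → [hezgufho]
  Rule 2 Initial Consonant Epenthesis: no change — [hezgufho]
  Rule 3 Intervocalic Voicing: no change — [hezgufho]
  Rule 4 Final Vowel Raising: [hezgufho] → [hezgufhu]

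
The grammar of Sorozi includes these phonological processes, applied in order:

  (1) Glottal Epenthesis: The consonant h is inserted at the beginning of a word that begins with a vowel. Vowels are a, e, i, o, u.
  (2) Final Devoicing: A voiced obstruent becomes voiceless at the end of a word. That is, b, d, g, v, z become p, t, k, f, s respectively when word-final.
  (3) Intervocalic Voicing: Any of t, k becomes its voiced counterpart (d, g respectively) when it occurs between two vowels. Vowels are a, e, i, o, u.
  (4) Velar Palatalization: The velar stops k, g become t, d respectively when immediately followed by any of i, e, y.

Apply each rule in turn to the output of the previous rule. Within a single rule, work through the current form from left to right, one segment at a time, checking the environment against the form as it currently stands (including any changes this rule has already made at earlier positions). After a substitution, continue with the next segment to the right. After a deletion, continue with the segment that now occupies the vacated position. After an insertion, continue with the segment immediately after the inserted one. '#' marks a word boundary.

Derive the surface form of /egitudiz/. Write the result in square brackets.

[hedidudis]

(1) Glottal Epenthesis: [egitudiz] → [hegitudiz]
(2) Final Devoicing: [hegitudiz] → [hegitudis]
(3) Intervocalic Voicing: [hegitudis] → [hegidudis]
(4) Velar Palatalization: [hegidudis] → [hedidudis]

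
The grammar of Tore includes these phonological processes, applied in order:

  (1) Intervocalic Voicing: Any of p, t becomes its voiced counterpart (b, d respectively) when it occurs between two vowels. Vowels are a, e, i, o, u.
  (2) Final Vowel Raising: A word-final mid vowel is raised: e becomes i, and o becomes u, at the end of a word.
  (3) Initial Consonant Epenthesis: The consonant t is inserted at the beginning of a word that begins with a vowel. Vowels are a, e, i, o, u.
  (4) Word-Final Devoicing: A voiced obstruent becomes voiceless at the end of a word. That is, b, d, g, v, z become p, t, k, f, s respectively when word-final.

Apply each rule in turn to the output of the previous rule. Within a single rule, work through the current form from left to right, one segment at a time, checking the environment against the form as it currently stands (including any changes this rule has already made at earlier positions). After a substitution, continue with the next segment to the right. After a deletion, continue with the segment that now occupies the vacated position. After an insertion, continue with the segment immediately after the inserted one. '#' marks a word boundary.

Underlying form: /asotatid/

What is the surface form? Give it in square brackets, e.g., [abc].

(1) Intervocalic Voicing: [asotatid] → [asodadid]
(2) Final Vowel Raising: no change — [asodadid]
(3) Initial Consonant Epenthesis: [asodadid] → [tasodadid]
(4) Word-Final Devoicing: [tasodadid] → [tasodadit]

[tasodadit]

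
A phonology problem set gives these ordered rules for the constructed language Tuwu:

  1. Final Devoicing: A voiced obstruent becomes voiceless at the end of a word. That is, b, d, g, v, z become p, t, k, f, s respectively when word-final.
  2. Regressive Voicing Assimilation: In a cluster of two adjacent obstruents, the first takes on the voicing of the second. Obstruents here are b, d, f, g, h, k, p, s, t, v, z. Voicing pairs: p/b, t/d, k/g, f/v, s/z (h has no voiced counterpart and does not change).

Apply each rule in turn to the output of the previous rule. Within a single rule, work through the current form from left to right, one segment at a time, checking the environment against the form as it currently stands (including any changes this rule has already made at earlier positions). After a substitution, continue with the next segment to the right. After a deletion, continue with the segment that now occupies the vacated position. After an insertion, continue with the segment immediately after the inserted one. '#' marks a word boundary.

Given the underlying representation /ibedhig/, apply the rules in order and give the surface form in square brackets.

1 Final Devoicing: [ibedhig] → [ibedhik]
2 Regressive Voicing Assimilation: [ibedhik] → [ibethik]

[ibethik]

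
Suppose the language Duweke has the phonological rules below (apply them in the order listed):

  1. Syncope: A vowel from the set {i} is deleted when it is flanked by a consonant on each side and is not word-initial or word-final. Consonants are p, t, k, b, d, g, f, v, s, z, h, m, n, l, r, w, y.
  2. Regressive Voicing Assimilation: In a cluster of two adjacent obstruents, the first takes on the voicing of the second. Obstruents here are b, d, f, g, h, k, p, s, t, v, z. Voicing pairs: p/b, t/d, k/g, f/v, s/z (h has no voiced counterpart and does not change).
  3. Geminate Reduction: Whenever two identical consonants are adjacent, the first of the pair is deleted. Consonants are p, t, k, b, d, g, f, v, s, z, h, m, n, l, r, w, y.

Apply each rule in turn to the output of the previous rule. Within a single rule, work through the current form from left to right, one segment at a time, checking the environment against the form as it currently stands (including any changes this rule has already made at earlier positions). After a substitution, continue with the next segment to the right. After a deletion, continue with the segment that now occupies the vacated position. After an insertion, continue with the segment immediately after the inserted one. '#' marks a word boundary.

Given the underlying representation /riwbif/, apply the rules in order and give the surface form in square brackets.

[rwpf]

1 Syncope: [riwbif] → [rwbf]
2 Regressive Voicing Assimilation: [rwbf] → [rwpf]
3 Geminate Reduction: no change — [rwpf]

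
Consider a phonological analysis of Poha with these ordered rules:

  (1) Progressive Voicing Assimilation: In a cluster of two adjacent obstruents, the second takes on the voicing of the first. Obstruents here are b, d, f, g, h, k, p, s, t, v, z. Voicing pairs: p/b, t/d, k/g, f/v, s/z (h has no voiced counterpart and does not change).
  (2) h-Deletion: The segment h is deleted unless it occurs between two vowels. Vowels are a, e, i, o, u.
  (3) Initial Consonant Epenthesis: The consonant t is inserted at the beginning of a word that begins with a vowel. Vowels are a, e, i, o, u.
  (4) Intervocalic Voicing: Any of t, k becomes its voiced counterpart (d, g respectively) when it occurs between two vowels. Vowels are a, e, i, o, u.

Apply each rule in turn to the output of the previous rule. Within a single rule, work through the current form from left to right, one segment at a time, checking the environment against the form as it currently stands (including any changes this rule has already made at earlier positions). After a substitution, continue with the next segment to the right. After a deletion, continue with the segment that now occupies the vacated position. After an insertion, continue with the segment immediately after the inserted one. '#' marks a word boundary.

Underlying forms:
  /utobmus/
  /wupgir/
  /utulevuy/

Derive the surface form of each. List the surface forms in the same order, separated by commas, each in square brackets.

[tudobmus], [wupkir], [tudulevuy]

/utobmus/:
  (1) Progressive Voicing Assimilation: no change — [utobmus]
  (2) h-Deletion: no change — [utobmus]
  (3) Initial Consonant Epenthesis: [utobmus] → [tutobmus]
  (4) Intervocalic Voicing: [tutobmus] → [tudobmus]
/wupgir/:
  (1) Progressive Voicing Assimilation: [wupgir] → [wupkir]
  (2) h-Deletion: no change — [wupkir]
  (3) Initial Consonant Epenthesis: no change — [wupkir]
  (4) Intervocalic Voicing: no change — [wupkir]
/utulevuy/:
  (1) Progressive Voicing Assimilation: no change — [utulevuy]
  (2) h-Deletion: no change — [utulevuy]
  (3) Initial Consonant Epenthesis: [utulevuy] → [tutulevuy]
  (4) Intervocalic Voicing: [tutulevuy] → [tudulevuy]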